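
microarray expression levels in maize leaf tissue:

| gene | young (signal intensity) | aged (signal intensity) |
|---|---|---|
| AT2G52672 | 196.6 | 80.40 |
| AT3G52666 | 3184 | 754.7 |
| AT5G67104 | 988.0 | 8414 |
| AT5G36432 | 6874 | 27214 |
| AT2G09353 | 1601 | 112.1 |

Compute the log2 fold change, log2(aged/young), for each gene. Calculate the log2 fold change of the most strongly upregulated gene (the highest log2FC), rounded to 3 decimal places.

log2(80.40/196.6) = -1.290  (AT2G52672)
log2(754.7/3184) = -2.077  (AT3G52666)
log2(8414/988.0) = 3.090  (AT5G67104)
log2(27214/6874) = 1.985  (AT5G36432)
log2(112.1/1601) = -3.836  (AT2G09353)
AT5G67104 is most strongly upregulated.

3.090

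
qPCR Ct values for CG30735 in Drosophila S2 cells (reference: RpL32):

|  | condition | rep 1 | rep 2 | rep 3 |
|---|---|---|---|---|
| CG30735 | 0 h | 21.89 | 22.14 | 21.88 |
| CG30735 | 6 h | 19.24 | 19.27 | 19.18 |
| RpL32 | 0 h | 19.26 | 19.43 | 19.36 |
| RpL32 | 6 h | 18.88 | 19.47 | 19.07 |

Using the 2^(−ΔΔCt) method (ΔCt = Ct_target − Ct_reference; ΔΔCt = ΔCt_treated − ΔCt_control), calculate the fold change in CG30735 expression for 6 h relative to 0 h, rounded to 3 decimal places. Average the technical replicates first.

Mean Ct: CG30735 0 h 21.970; CG30735 6 h 19.230; RpL32 0 h 19.350; RpL32 6 h 19.140
ΔCt(0 h) = 21.970 − 19.350 = 2.620
ΔCt(6 h) = 19.230 − 19.140 = 0.090
ΔΔCt = 0.090 − 2.620 = -2.530
Fold change = 2^(−(-2.530)) = 2^2.530 = 5.7757

5.776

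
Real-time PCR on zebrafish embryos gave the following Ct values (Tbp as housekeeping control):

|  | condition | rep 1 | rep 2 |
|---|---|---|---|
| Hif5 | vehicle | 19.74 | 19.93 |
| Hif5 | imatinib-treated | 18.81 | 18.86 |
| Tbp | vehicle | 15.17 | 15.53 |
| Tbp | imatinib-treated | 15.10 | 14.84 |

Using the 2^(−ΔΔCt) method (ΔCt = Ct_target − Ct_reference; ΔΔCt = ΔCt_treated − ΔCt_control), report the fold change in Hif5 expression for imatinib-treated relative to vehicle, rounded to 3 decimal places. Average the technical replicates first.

1.537

Mean Ct: Hif5 vehicle 19.835; Hif5 imatinib-treated 18.835; Tbp vehicle 15.350; Tbp imatinib-treated 14.970
ΔCt(vehicle) = 19.835 − 15.350 = 4.485
ΔCt(imatinib-treated) = 18.835 − 14.970 = 3.865
ΔΔCt = 3.865 − 4.485 = -0.620
Fold change = 2^(−(-0.620)) = 2^0.620 = 1.5369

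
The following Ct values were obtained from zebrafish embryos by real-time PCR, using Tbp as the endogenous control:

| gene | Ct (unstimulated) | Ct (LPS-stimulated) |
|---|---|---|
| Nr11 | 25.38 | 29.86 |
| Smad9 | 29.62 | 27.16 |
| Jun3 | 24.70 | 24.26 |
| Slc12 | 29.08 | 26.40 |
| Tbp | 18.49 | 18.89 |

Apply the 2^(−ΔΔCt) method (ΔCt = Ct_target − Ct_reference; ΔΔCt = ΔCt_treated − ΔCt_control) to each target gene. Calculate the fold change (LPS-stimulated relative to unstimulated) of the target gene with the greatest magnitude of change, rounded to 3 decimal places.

Nr11: ΔΔCt = (29.86−18.89) − (25.38−18.49) = 10.97 − 6.89 = 4.08; fold change = 2^-4.08 = 0.059
Smad9: ΔΔCt = (27.16−18.89) − (29.62−18.49) = 8.27 − 11.13 = -2.86; fold change = 2^2.86 = 7.260
Jun3: ΔΔCt = (24.26−18.89) − (24.70−18.49) = 5.37 − 6.21 = -0.84; fold change = 2^0.84 = 1.790
Slc12: ΔΔCt = (26.40−18.89) − (29.08−18.49) = 7.51 − 10.59 = -3.08; fold change = 2^3.08 = 8.456
Nr11 has the largest |ΔΔCt| = 4.08.

0.059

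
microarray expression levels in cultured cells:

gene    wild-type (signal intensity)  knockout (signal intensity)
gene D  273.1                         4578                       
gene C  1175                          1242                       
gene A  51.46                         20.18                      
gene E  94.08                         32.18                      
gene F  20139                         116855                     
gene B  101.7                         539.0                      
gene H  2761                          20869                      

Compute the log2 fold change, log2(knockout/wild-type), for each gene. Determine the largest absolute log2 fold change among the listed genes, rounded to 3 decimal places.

log2(4578/273.1) = 4.067  (gene D)
log2(1242/1175) = 0.080  (gene C)
log2(20.18/51.46) = -1.351  (gene A)
log2(32.18/94.08) = -1.548  (gene E)
log2(116855/20139) = 2.537  (gene F)
log2(539.0/101.7) = 2.406  (gene B)
log2(20869/2761) = 2.918  (gene H)
The largest magnitude belongs to gene D.

4.067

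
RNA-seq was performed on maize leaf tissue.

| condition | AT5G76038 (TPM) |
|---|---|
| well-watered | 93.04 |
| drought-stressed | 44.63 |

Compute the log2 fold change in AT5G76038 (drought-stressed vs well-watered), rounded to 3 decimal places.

Fold change = 44.63 / 93.04 = 0.4797
log2(0.4797) = -1.0598

-1.060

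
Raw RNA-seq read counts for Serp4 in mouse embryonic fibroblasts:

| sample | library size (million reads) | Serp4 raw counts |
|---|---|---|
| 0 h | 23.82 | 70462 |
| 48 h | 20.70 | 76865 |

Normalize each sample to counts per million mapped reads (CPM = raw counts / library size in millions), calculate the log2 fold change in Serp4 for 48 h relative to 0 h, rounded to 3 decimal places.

0.328

CPM(0 h) = 70462 / 23.82 = 2958.1024
CPM(48 h) = 76865 / 20.70 = 3713.2850
Fold change = 3713.2850 / 2958.1024 = 1.25529
log2(1.25529) = 0.3280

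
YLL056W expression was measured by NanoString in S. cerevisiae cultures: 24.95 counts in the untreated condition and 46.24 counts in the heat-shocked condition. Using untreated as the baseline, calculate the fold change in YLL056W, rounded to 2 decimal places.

Fold change = 46.24 / 24.95 = 1.853
YLL056W is upregulated.

1.85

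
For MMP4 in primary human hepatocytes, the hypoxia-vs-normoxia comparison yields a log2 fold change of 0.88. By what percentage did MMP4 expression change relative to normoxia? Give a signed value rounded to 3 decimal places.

84.038%

Fold change = 2^(0.88) = 1.8404
Percent change = (FC − 1) × 100% = (1.8404 − 1) × 100 = 84.038%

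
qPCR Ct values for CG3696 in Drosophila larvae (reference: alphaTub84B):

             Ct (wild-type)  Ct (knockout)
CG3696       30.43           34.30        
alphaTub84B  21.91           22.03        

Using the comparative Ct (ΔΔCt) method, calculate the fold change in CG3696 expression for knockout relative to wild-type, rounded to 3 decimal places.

0.074

ΔCt(wild-type) = 30.430 − 21.910 = 8.520
ΔCt(knockout) = 34.300 − 22.030 = 12.270
ΔΔCt = 12.270 − 8.520 = 3.750
Fold change = 2^(−3.750) = 0.0743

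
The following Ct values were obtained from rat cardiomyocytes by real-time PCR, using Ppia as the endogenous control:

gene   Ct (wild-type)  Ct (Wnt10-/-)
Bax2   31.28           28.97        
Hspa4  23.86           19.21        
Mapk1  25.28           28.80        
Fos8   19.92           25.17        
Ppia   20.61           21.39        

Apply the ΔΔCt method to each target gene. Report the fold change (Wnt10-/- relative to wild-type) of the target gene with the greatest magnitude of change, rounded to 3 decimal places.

43.111

Bax2: ΔΔCt = (28.97−21.39) − (31.28−20.61) = 7.58 − 10.67 = -3.09; fold change = 2^3.09 = 8.515
Hspa4: ΔΔCt = (19.21−21.39) − (23.86−20.61) = -2.18 − 3.25 = -5.43; fold change = 2^5.43 = 43.111
Mapk1: ΔΔCt = (28.80−21.39) − (25.28−20.61) = 7.41 − 4.67 = 2.74; fold change = 2^-2.74 = 0.150
Fos8: ΔΔCt = (25.17−21.39) − (19.92−20.61) = 3.78 − (-0.69) = 4.47; fold change = 2^-4.47 = 0.045
Hspa4 has the largest |ΔΔCt| = 5.43.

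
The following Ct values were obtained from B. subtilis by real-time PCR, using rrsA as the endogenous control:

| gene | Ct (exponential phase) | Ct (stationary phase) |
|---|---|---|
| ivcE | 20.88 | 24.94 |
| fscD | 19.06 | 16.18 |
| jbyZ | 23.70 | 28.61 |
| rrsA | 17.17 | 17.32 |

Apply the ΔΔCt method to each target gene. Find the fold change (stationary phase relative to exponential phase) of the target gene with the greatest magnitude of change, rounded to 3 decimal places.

0.037

ivcE: ΔΔCt = (24.94−17.32) − (20.88−17.17) = 7.62 − 3.71 = 3.91; fold change = 2^-3.91 = 0.067
fscD: ΔΔCt = (16.18−17.32) − (19.06−17.17) = -1.14 − 1.89 = -3.03; fold change = 2^3.03 = 8.168
jbyZ: ΔΔCt = (28.61−17.32) − (23.70−17.17) = 11.29 − 6.53 = 4.76; fold change = 2^-4.76 = 0.037
jbyZ has the largest |ΔΔCt| = 4.76.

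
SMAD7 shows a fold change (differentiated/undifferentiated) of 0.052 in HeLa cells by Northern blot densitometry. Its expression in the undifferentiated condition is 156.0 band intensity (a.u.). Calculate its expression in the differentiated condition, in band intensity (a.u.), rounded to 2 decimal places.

8.11

differentiated expression = 156.0 × 0.052 = 8.11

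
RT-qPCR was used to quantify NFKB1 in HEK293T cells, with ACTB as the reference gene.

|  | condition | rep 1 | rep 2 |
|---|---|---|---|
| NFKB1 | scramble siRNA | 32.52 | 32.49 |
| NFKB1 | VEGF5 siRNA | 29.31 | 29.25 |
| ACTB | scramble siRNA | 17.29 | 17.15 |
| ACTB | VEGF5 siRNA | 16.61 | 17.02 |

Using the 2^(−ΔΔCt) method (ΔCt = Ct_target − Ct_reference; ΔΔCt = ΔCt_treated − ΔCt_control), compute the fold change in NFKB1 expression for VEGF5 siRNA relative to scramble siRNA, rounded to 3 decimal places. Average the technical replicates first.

7.062

Mean Ct: NFKB1 scramble siRNA 32.505; NFKB1 VEGF5 siRNA 29.280; ACTB scramble siRNA 17.220; ACTB VEGF5 siRNA 16.815
ΔCt(scramble siRNA) = 32.505 − 17.220 = 15.285
ΔCt(VEGF5 siRNA) = 29.280 − 16.815 = 12.465
ΔΔCt = 12.465 − 15.285 = -2.820
Fold change = 2^(−(-2.820)) = 2^2.820 = 7.0616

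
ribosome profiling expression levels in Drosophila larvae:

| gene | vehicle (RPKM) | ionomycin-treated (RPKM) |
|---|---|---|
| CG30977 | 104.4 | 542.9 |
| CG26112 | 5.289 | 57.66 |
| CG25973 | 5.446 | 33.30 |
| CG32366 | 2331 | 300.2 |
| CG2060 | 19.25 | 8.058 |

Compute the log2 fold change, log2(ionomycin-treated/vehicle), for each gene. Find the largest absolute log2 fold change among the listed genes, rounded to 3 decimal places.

log2(542.9/104.4) = 2.379  (CG30977)
log2(57.66/5.289) = 3.447  (CG26112)
log2(33.30/5.446) = 2.612  (CG25973)
log2(300.2/2331) = -2.957  (CG32366)
log2(8.058/19.25) = -1.256  (CG2060)
The largest magnitude belongs to CG26112.

3.447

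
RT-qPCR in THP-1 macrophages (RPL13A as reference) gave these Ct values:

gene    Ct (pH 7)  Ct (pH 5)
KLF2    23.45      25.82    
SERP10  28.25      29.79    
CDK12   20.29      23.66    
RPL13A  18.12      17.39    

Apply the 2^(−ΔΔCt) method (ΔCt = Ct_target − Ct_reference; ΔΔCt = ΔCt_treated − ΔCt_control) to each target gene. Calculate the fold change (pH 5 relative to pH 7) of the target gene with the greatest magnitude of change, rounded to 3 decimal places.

KLF2: ΔΔCt = (25.82−17.39) − (23.45−18.12) = 8.43 − 5.33 = 3.10; fold change = 2^-3.10 = 0.117
SERP10: ΔΔCt = (29.79−17.39) − (28.25−18.12) = 12.40 − 10.13 = 2.27; fold change = 2^-2.27 = 0.207
CDK12: ΔΔCt = (23.66−17.39) − (20.29−18.12) = 6.27 − 2.17 = 4.10; fold change = 2^-4.10 = 0.058
CDK12 has the largest |ΔΔCt| = 4.10.

0.058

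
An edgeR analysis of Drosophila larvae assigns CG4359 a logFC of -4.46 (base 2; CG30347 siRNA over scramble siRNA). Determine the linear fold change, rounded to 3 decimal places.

Fold change = 2^(-4.46) = 0.0454
That is, CG4359 drops to 4.5% of the scramble siRNA level.

0.045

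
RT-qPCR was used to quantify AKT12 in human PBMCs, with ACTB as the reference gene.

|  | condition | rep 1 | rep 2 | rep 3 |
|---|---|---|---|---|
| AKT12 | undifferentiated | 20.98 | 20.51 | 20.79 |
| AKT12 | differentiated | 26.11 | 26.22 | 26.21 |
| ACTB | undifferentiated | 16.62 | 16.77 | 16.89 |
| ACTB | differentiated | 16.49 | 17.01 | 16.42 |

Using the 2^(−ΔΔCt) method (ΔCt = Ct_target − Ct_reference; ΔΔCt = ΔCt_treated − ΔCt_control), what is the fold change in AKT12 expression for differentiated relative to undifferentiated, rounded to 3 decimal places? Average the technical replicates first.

Mean Ct: AKT12 undifferentiated 20.760; AKT12 differentiated 26.180; ACTB undifferentiated 16.760; ACTB differentiated 16.640
ΔCt(undifferentiated) = 20.760 − 16.760 = 4.000
ΔCt(differentiated) = 26.180 − 16.640 = 9.540
ΔΔCt = 9.540 − 4.000 = 5.540
Fold change = 2^(−5.540) = 0.0215

0.021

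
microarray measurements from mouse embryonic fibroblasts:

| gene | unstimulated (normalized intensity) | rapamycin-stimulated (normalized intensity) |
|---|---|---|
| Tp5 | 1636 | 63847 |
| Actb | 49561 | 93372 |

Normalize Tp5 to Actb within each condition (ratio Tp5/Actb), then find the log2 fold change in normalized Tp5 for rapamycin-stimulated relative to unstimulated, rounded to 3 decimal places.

Tp5/Actb (unstimulated) = 1636 / 49561 = 0.03301
Tp5/Actb (rapamycin-stimulated) = 63847 / 93372 = 0.68379
Fold change = 0.68379 / 0.03301 = 20.7148
log2(20.7148) = 4.3726

4.373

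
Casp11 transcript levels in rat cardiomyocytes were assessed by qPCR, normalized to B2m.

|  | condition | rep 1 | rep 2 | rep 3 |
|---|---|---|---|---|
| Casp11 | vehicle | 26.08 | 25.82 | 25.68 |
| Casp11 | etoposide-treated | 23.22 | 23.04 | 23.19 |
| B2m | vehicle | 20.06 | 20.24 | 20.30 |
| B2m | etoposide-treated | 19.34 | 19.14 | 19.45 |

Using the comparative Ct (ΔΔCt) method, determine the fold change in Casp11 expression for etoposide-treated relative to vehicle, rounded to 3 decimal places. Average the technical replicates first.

Mean Ct: Casp11 vehicle 25.860; Casp11 etoposide-treated 23.150; B2m vehicle 20.200; B2m etoposide-treated 19.310
ΔCt(vehicle) = 25.860 − 20.200 = 5.660
ΔCt(etoposide-treated) = 23.150 − 19.310 = 3.840
ΔΔCt = 3.840 − 5.660 = -1.820
Fold change = 2^(−(-1.820)) = 2^1.820 = 3.5308

3.531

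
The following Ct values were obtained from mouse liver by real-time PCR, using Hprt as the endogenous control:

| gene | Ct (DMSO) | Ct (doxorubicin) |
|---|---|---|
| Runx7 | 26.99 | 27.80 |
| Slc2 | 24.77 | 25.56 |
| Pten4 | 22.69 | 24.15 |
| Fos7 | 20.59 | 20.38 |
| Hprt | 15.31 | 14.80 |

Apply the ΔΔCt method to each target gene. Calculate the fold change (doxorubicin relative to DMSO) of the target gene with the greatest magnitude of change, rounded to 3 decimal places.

0.255

Runx7: ΔΔCt = (27.80−14.80) − (26.99−15.31) = 13.00 − 11.68 = 1.32; fold change = 2^-1.32 = 0.401
Slc2: ΔΔCt = (25.56−14.80) − (24.77−15.31) = 10.76 − 9.46 = 1.30; fold change = 2^-1.30 = 0.406
Pten4: ΔΔCt = (24.15−14.80) − (22.69−15.31) = 9.35 − 7.38 = 1.97; fold change = 2^-1.97 = 0.255
Fos7: ΔΔCt = (20.38−14.80) − (20.59−15.31) = 5.58 − 5.28 = 0.30; fold change = 2^-0.30 = 0.812
Pten4 has the largest |ΔΔCt| = 1.97.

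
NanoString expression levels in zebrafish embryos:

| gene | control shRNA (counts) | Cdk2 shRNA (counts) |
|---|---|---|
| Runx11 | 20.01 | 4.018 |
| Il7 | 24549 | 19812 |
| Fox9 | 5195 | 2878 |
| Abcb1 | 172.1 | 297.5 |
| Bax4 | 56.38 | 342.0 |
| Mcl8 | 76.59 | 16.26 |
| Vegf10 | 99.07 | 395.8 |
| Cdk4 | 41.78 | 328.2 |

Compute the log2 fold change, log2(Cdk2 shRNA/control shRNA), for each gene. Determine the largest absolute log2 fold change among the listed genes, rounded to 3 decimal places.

2.974

log2(4.018/20.01) = -2.316  (Runx11)
log2(19812/24549) = -0.309  (Il7)
log2(2878/5195) = -0.852  (Fox9)
log2(297.5/172.1) = 0.790  (Abcb1)
log2(342.0/56.38) = 2.601  (Bax4)
log2(16.26/76.59) = -2.236  (Mcl8)
log2(395.8/99.07) = 1.998  (Vegf10)
log2(328.2/41.78) = 2.974  (Cdk4)
The largest magnitude belongs to Cdk4.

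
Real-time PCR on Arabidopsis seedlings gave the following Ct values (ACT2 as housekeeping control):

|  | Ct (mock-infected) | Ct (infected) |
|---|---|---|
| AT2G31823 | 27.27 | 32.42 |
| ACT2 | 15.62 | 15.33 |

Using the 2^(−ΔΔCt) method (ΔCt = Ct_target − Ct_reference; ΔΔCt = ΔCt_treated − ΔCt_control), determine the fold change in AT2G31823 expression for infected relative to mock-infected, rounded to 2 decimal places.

ΔCt(mock-infected) = 27.270 − 15.620 = 11.650
ΔCt(infected) = 32.420 − 15.330 = 17.090
ΔΔCt = 17.090 − 11.650 = 5.440
Fold change = 2^(−5.440) = 0.023

0.02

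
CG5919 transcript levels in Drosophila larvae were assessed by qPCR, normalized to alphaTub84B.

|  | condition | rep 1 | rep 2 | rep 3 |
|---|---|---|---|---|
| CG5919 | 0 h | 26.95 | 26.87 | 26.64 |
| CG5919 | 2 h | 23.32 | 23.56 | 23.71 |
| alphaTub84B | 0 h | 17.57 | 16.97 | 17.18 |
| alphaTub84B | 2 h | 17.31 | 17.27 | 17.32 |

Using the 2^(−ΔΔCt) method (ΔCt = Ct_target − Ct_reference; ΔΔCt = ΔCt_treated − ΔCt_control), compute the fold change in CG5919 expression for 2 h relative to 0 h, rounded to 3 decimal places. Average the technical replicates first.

10.196

Mean Ct: CG5919 0 h 26.820; CG5919 2 h 23.530; alphaTub84B 0 h 17.240; alphaTub84B 2 h 17.300
ΔCt(0 h) = 26.820 − 17.240 = 9.580
ΔCt(2 h) = 23.530 − 17.300 = 6.230
ΔΔCt = 6.230 − 9.580 = -3.350
Fold change = 2^(−(-3.350)) = 2^3.350 = 10.1965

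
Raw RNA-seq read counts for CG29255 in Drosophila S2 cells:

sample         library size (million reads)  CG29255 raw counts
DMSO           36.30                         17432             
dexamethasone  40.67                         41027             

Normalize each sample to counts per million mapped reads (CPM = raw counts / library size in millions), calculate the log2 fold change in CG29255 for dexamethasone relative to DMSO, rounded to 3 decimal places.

CPM(DMSO) = 17432 / 36.30 = 480.2204
CPM(dexamethasone) = 41027 / 40.67 = 1008.7780
Fold change = 1008.7780 / 480.2204 = 2.10066
log2(2.10066) = 1.0708

1.071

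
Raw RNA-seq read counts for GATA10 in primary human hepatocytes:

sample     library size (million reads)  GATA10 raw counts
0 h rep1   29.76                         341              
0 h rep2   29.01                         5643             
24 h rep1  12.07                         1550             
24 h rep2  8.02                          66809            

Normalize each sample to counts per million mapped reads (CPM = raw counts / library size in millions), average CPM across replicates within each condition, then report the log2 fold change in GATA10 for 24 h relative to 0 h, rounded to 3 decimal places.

5.360

CPM(0 h rep1) = 341 / 29.76 = 11.4583
CPM(0 h rep2) = 5643 / 29.01 = 194.5191
CPM(24 h rep1) = 1550 / 12.07 = 128.4176
CPM(24 h rep2) = 66809 / 8.02 = 8330.2993
mean CPM(0 h) = 102.9887; mean CPM(24 h) = 4229.3584
Fold change = 4229.3584 / 102.9887 = 41.06622
log2(41.06622) = 5.3599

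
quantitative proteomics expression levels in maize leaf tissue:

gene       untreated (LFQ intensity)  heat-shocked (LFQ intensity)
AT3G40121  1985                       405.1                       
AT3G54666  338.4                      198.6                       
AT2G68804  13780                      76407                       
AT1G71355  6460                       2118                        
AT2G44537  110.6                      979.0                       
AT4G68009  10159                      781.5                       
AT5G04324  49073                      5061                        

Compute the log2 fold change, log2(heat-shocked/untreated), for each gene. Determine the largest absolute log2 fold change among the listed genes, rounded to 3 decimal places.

3.700

log2(405.1/1985) = -2.293  (AT3G40121)
log2(198.6/338.4) = -0.769  (AT3G54666)
log2(76407/13780) = 2.471  (AT2G68804)
log2(2118/6460) = -1.609  (AT1G71355)
log2(979.0/110.6) = 3.146  (AT2G44537)
log2(781.5/10159) = -3.700  (AT4G68009)
log2(5061/49073) = -3.277  (AT5G04324)
The largest magnitude belongs to AT4G68009.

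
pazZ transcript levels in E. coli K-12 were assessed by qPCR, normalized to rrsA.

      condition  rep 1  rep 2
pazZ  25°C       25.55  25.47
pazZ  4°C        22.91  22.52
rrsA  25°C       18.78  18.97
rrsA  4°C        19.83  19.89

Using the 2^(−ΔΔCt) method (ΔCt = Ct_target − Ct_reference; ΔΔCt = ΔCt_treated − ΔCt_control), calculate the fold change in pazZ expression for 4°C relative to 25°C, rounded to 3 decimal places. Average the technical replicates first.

13.737

Mean Ct: pazZ 25°C 25.510; pazZ 4°C 22.715; rrsA 25°C 18.875; rrsA 4°C 19.860
ΔCt(25°C) = 25.510 − 18.875 = 6.635
ΔCt(4°C) = 22.715 − 19.860 = 2.855
ΔΔCt = 2.855 − 6.635 = -3.780
Fold change = 2^(−(-3.780)) = 2^3.780 = 13.7370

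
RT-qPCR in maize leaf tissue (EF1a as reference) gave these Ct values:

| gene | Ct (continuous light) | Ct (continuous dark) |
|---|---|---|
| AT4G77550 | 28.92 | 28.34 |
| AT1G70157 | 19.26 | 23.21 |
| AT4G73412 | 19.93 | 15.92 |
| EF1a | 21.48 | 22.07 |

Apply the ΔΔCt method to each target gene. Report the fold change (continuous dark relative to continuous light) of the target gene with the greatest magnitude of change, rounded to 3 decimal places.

24.251

AT4G77550: ΔΔCt = (28.34−22.07) − (28.92−21.48) = 6.27 − 7.44 = -1.17; fold change = 2^1.17 = 2.250
AT1G70157: ΔΔCt = (23.21−22.07) − (19.26−21.48) = 1.14 − (-2.22) = 3.36; fold change = 2^-3.36 = 0.097
AT4G73412: ΔΔCt = (15.92−22.07) − (19.93−21.48) = -6.15 − (-1.55) = -4.60; fold change = 2^4.60 = 24.251
AT4G73412 has the largest |ΔΔCt| = 4.60.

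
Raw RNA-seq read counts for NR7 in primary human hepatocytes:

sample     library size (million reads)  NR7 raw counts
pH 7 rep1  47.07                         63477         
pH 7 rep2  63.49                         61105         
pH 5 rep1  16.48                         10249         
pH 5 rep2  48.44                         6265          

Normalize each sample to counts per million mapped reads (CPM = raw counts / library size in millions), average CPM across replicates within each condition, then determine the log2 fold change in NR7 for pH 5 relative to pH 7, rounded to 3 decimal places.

CPM(pH 7 rep1) = 63477 / 47.07 = 1348.5660
CPM(pH 7 rep2) = 61105 / 63.49 = 962.4350
CPM(pH 5 rep1) = 10249 / 16.48 = 621.9053
CPM(pH 5 rep2) = 6265 / 48.44 = 129.3353
mean CPM(pH 7) = 1155.5005; mean CPM(pH 5) = 375.6203
Fold change = 375.6203 / 1155.5005 = 0.32507
log2(0.32507) = -1.6212

-1.621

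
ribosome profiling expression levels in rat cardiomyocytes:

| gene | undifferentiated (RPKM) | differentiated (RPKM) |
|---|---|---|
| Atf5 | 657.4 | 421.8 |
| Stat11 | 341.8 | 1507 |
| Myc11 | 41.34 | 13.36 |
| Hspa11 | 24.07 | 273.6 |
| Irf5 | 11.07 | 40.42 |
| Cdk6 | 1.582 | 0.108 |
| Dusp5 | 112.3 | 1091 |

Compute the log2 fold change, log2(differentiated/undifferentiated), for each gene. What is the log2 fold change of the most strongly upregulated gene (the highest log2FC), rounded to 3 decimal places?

log2(421.8/657.4) = -0.640  (Atf5)
log2(1507/341.8) = 2.140  (Stat11)
log2(13.36/41.34) = -1.630  (Myc11)
log2(273.6/24.07) = 3.507  (Hspa11)
log2(40.42/11.07) = 1.868  (Irf5)
log2(0.108/1.582) = -3.873  (Cdk6)
log2(1091/112.3) = 3.280  (Dusp5)
Hspa11 is most strongly upregulated.

3.507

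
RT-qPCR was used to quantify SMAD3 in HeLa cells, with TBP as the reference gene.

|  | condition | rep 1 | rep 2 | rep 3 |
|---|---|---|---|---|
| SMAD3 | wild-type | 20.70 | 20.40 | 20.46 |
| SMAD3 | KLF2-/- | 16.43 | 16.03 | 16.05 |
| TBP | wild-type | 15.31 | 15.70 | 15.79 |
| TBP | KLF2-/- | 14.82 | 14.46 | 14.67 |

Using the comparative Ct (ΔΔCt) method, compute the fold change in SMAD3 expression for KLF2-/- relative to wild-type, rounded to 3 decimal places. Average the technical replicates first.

Mean Ct: SMAD3 wild-type 20.520; SMAD3 KLF2-/- 16.170; TBP wild-type 15.600; TBP KLF2-/- 14.650
ΔCt(wild-type) = 20.520 − 15.600 = 4.920
ΔCt(KLF2-/-) = 16.170 − 14.650 = 1.520
ΔΔCt = 1.520 − 4.920 = -3.400
Fold change = 2^(−(-3.400)) = 2^3.400 = 10.5561

10.556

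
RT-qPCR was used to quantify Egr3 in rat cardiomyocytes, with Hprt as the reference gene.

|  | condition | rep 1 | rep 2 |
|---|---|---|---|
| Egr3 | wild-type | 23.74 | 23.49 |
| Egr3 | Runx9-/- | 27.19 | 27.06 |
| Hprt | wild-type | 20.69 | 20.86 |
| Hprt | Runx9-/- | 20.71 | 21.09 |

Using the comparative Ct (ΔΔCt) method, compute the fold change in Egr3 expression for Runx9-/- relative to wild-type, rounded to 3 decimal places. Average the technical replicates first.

0.096

Mean Ct: Egr3 wild-type 23.615; Egr3 Runx9-/- 27.125; Hprt wild-type 20.775; Hprt Runx9-/- 20.900
ΔCt(wild-type) = 23.615 − 20.775 = 2.840
ΔCt(Runx9-/-) = 27.125 − 20.900 = 6.225
ΔΔCt = 6.225 − 2.840 = 3.385
Fold change = 2^(−3.385) = 0.0957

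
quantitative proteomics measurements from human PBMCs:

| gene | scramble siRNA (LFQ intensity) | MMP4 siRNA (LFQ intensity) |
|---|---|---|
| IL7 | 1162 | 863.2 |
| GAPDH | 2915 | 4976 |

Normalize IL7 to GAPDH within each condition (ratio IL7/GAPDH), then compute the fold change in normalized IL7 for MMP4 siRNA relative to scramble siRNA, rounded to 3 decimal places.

0.435

IL7/GAPDH (scramble siRNA) = 1162 / 2915 = 0.39863
IL7/GAPDH (MMP4 siRNA) = 863.2 / 4976 = 0.17347
Fold change = 0.17347 / 0.39863 = 0.4352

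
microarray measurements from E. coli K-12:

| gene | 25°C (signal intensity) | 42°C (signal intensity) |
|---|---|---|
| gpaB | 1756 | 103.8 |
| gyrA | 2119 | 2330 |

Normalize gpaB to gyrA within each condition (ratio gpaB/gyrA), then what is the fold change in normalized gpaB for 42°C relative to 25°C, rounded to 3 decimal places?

gpaB/gyrA (25°C) = 1756 / 2119 = 0.82869
gpaB/gyrA (42°C) = 103.8 / 2330 = 0.044549
Fold change = 0.044549 / 0.82869 = 0.0538

0.054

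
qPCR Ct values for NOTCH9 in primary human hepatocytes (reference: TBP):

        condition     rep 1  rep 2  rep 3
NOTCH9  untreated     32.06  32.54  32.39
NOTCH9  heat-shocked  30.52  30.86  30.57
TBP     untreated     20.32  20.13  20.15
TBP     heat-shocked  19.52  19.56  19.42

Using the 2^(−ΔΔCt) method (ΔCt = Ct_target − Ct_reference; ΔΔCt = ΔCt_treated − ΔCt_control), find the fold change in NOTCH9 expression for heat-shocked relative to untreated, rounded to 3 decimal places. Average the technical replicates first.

Mean Ct: NOTCH9 untreated 32.330; NOTCH9 heat-shocked 30.650; TBP untreated 20.200; TBP heat-shocked 19.500
ΔCt(untreated) = 32.330 − 20.200 = 12.130
ΔCt(heat-shocked) = 30.650 − 19.500 = 11.150
ΔΔCt = 11.150 − 12.130 = -0.980
Fold change = 2^(−(-0.980)) = 2^0.980 = 1.9725

1.972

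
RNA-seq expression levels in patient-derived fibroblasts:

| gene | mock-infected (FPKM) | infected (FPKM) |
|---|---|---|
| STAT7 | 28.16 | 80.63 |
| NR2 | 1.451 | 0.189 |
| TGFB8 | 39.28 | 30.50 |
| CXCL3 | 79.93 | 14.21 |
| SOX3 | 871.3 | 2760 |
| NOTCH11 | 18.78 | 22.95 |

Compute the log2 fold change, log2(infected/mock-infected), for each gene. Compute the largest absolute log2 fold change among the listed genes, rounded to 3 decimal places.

log2(80.63/28.16) = 1.518  (STAT7)
log2(0.189/1.451) = -2.941  (NR2)
log2(30.50/39.28) = -0.365  (TGFB8)
log2(14.21/79.93) = -2.492  (CXCL3)
log2(2760/871.3) = 1.663  (SOX3)
log2(22.95/18.78) = 0.289  (NOTCH11)
The largest magnitude belongs to NR2.

2.941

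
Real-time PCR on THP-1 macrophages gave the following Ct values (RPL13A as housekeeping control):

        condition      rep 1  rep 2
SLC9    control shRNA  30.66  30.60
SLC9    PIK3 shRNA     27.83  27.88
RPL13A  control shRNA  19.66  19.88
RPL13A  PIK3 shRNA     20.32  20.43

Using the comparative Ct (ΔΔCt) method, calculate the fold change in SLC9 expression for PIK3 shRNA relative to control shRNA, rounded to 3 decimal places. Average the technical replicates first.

10.411

Mean Ct: SLC9 control shRNA 30.630; SLC9 PIK3 shRNA 27.855; RPL13A control shRNA 19.770; RPL13A PIK3 shRNA 20.375
ΔCt(control shRNA) = 30.630 − 19.770 = 10.860
ΔCt(PIK3 shRNA) = 27.855 − 20.375 = 7.480
ΔΔCt = 7.480 − 10.860 = -3.380
Fold change = 2^(−(-3.380)) = 2^3.380 = 10.4107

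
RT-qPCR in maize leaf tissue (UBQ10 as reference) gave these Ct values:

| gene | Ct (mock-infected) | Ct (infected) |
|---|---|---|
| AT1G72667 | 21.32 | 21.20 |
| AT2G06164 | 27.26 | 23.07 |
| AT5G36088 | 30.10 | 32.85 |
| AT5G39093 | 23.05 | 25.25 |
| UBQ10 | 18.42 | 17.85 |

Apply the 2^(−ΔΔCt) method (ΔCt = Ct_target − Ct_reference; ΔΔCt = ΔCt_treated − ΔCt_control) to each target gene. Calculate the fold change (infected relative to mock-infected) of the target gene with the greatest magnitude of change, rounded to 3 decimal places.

AT1G72667: ΔΔCt = (21.20−17.85) − (21.32−18.42) = 3.35 − 2.90 = 0.45; fold change = 2^-0.45 = 0.732
AT2G06164: ΔΔCt = (23.07−17.85) − (27.26−18.42) = 5.22 − 8.84 = -3.62; fold change = 2^3.62 = 12.295
AT5G36088: ΔΔCt = (32.85−17.85) − (30.10−18.42) = 15.00 − 11.68 = 3.32; fold change = 2^-3.32 = 0.100
AT5G39093: ΔΔCt = (25.25−17.85) − (23.05−18.42) = 7.40 − 4.63 = 2.77; fold change = 2^-2.77 = 0.147
AT2G06164 has the largest |ΔΔCt| = 3.62.

12.295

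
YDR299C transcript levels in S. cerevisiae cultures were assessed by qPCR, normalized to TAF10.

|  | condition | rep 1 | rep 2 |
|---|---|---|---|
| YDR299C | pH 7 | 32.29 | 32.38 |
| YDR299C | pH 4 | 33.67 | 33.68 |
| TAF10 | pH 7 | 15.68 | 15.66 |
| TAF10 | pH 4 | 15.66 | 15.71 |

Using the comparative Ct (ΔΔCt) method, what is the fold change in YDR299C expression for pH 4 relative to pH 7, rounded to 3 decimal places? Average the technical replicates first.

Mean Ct: YDR299C pH 7 32.335; YDR299C pH 4 33.675; TAF10 pH 7 15.670; TAF10 pH 4 15.685
ΔCt(pH 7) = 32.335 − 15.670 = 16.665
ΔCt(pH 4) = 33.675 − 15.685 = 17.990
ΔΔCt = 17.990 − 16.665 = 1.325
Fold change = 2^(−1.325) = 0.3991

0.399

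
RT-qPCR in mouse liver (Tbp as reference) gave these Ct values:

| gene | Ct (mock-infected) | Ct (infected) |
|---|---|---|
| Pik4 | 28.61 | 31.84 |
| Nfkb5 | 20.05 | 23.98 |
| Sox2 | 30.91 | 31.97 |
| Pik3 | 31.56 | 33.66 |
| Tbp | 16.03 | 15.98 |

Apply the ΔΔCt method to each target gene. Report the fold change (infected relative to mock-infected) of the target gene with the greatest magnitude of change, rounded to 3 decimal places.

Pik4: ΔΔCt = (31.84−15.98) − (28.61−16.03) = 15.86 − 12.58 = 3.28; fold change = 2^-3.28 = 0.103
Nfkb5: ΔΔCt = (23.98−15.98) − (20.05−16.03) = 8.00 − 4.02 = 3.98; fold change = 2^-3.98 = 0.063
Sox2: ΔΔCt = (31.97−15.98) − (30.91−16.03) = 15.99 − 14.88 = 1.11; fold change = 2^-1.11 = 0.463
Pik3: ΔΔCt = (33.66−15.98) − (31.56−16.03) = 17.68 − 15.53 = 2.15; fold change = 2^-2.15 = 0.225
Nfkb5 has the largest |ΔΔCt| = 3.98.

0.063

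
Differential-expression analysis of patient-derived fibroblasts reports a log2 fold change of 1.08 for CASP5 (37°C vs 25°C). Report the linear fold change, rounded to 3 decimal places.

Fold change = 2^(1.08) = 2.1140

2.114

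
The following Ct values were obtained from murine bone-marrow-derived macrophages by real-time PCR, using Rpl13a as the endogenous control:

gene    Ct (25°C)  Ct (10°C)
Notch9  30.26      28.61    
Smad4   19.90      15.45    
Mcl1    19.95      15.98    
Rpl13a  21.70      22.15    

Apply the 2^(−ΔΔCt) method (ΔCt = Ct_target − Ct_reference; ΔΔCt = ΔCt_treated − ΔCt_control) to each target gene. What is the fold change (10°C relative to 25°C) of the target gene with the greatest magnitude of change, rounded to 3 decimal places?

29.857

Notch9: ΔΔCt = (28.61−22.15) − (30.26−21.70) = 6.46 − 8.56 = -2.10; fold change = 2^2.10 = 4.287
Smad4: ΔΔCt = (15.45−22.15) − (19.90−21.70) = -6.70 − (-1.80) = -4.90; fold change = 2^4.90 = 29.857
Mcl1: ΔΔCt = (15.98−22.15) − (19.95−21.70) = -6.17 − (-1.75) = -4.42; fold change = 2^4.42 = 21.407
Smad4 has the largest |ΔΔCt| = 4.90.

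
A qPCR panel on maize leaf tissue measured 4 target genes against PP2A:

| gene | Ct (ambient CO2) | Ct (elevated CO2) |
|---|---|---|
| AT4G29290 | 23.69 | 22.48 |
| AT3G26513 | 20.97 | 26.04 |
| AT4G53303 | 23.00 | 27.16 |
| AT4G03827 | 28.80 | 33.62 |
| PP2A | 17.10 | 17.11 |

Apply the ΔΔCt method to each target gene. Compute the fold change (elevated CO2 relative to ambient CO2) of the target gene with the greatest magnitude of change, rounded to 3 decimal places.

0.030

AT4G29290: ΔΔCt = (22.48−17.11) − (23.69−17.10) = 5.37 − 6.59 = -1.22; fold change = 2^1.22 = 2.329
AT3G26513: ΔΔCt = (26.04−17.11) − (20.97−17.10) = 8.93 − 3.87 = 5.06; fold change = 2^-5.06 = 0.030
AT4G53303: ΔΔCt = (27.16−17.11) − (23.00−17.10) = 10.05 − 5.90 = 4.15; fold change = 2^-4.15 = 0.056
AT4G03827: ΔΔCt = (33.62−17.11) − (28.80−17.10) = 16.51 − 11.70 = 4.81; fold change = 2^-4.81 = 0.036
AT3G26513 has the largest |ΔΔCt| = 5.06.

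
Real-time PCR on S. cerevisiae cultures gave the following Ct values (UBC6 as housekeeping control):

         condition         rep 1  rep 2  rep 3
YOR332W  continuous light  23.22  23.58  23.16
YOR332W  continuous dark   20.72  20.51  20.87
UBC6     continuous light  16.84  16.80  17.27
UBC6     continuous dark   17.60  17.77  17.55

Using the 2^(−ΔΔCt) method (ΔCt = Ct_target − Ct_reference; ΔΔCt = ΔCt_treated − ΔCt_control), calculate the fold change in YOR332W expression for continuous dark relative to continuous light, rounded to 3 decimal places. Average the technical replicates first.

9.781

Mean Ct: YOR332W continuous light 23.320; YOR332W continuous dark 20.700; UBC6 continuous light 16.970; UBC6 continuous dark 17.640
ΔCt(continuous light) = 23.320 − 16.970 = 6.350
ΔCt(continuous dark) = 20.700 − 17.640 = 3.060
ΔΔCt = 3.060 − 6.350 = -3.290
Fold change = 2^(−(-3.290)) = 2^3.290 = 9.7811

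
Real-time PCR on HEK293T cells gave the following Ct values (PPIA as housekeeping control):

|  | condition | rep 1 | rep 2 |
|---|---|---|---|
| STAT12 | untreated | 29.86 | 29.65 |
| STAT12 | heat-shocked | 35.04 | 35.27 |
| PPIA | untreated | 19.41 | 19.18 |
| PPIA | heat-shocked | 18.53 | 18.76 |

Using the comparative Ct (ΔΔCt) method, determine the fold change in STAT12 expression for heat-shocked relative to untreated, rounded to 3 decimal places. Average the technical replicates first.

Mean Ct: STAT12 untreated 29.755; STAT12 heat-shocked 35.155; PPIA untreated 19.295; PPIA heat-shocked 18.645
ΔCt(untreated) = 29.755 − 19.295 = 10.460
ΔCt(heat-shocked) = 35.155 − 18.645 = 16.510
ΔΔCt = 16.510 − 10.460 = 6.050
Fold change = 2^(−6.050) = 0.0151

0.015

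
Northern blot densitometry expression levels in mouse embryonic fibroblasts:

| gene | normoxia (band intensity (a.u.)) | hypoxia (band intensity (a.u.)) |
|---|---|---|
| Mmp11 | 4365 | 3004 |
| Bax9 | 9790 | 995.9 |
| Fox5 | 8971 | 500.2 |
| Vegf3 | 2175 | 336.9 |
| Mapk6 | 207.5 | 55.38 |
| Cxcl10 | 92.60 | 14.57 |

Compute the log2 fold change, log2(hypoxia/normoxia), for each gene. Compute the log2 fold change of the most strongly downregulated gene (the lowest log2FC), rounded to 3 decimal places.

-4.165

log2(3004/4365) = -0.539  (Mmp11)
log2(995.9/9790) = -3.297  (Bax9)
log2(500.2/8971) = -4.165  (Fox5)
log2(336.9/2175) = -2.691  (Vegf3)
log2(55.38/207.5) = -1.906  (Mapk6)
log2(14.57/92.60) = -2.668  (Cxcl10)
Fox5 is most strongly downregulated.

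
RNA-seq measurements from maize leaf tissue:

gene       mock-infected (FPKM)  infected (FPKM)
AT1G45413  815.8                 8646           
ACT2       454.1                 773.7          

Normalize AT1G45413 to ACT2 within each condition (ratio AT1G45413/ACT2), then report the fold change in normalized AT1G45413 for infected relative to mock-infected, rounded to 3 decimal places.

AT1G45413/ACT2 (mock-infected) = 815.8 / 454.1 = 1.7965
AT1G45413/ACT2 (infected) = 8646 / 773.7 = 11.175
Fold change = 11.175 / 1.7965 = 6.2203

6.220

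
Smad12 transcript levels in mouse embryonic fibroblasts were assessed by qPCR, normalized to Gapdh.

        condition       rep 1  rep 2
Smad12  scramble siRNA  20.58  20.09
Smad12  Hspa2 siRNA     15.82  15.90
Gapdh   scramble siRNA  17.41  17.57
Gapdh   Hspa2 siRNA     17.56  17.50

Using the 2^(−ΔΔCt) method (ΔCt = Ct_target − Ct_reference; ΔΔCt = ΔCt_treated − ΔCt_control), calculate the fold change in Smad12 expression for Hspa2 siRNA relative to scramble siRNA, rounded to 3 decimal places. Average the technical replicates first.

Mean Ct: Smad12 scramble siRNA 20.335; Smad12 Hspa2 siRNA 15.860; Gapdh scramble siRNA 17.490; Gapdh Hspa2 siRNA 17.530
ΔCt(scramble siRNA) = 20.335 − 17.490 = 2.845
ΔCt(Hspa2 siRNA) = 15.860 − 17.530 = -1.670
ΔΔCt = -1.670 − 2.845 = -4.515
Fold change = 2^(−(-4.515)) = 2^4.515 = 22.8639

22.864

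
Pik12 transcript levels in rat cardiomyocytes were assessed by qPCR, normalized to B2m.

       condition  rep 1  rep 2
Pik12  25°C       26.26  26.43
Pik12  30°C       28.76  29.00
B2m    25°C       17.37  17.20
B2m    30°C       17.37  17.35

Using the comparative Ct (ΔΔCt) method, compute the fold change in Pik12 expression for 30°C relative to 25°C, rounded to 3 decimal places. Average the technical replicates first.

Mean Ct: Pik12 25°C 26.345; Pik12 30°C 28.880; B2m 25°C 17.285; B2m 30°C 17.360
ΔCt(25°C) = 26.345 − 17.285 = 9.060
ΔCt(30°C) = 28.880 − 17.360 = 11.520
ΔΔCt = 11.520 − 9.060 = 2.460
Fold change = 2^(−2.460) = 0.1817

0.182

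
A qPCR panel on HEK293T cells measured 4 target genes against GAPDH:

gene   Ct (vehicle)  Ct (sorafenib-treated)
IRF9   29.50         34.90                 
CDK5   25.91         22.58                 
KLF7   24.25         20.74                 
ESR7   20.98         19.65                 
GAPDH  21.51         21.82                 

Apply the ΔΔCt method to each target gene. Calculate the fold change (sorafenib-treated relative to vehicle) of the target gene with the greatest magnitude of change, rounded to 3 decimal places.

IRF9: ΔΔCt = (34.90−21.82) − (29.50−21.51) = 13.08 − 7.99 = 5.09; fold change = 2^-5.09 = 0.029
CDK5: ΔΔCt = (22.58−21.82) − (25.91−21.51) = 0.76 − 4.40 = -3.64; fold change = 2^3.64 = 12.467
KLF7: ΔΔCt = (20.74−21.82) − (24.25−21.51) = -1.08 − 2.74 = -3.82; fold change = 2^3.82 = 14.123
ESR7: ΔΔCt = (19.65−21.82) − (20.98−21.51) = -2.17 − (-0.53) = -1.64; fold change = 2^1.64 = 3.117
IRF9 has the largest |ΔΔCt| = 5.09.

0.029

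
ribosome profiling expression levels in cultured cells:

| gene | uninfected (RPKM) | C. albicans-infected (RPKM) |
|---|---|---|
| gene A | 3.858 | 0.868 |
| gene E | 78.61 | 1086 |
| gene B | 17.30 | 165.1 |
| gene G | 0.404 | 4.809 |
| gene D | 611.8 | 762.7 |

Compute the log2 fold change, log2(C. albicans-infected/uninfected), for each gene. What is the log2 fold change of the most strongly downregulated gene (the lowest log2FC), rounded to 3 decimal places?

-2.152

log2(0.868/3.858) = -2.152  (gene A)
log2(1086/78.61) = 3.788  (gene E)
log2(165.1/17.30) = 3.254  (gene B)
log2(4.809/0.404) = 3.573  (gene G)
log2(762.7/611.8) = 0.318  (gene D)
gene A is most strongly downregulated.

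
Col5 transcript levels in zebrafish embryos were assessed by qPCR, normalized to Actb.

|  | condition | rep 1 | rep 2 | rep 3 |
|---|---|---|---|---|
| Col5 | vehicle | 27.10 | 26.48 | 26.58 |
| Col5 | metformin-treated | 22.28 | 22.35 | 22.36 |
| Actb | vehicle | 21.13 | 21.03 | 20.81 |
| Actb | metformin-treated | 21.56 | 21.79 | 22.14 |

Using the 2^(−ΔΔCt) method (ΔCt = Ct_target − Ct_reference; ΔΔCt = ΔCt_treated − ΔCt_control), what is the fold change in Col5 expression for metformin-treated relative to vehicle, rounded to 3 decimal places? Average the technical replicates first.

37.531

Mean Ct: Col5 vehicle 26.720; Col5 metformin-treated 22.330; Actb vehicle 20.990; Actb metformin-treated 21.830
ΔCt(vehicle) = 26.720 − 20.990 = 5.730
ΔCt(metformin-treated) = 22.330 − 21.830 = 0.500
ΔΔCt = 0.500 − 5.730 = -5.230
Fold change = 2^(−(-5.230)) = 2^5.230 = 37.5307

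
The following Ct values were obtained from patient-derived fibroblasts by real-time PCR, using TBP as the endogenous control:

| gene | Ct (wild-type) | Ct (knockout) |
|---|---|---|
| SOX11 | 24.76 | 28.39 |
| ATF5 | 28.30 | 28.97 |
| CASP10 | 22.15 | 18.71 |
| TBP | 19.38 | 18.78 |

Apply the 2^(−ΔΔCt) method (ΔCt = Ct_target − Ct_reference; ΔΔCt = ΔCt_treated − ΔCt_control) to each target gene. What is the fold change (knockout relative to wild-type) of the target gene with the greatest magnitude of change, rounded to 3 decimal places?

0.053

SOX11: ΔΔCt = (28.39−18.78) − (24.76−19.38) = 9.61 − 5.38 = 4.23; fold change = 2^-4.23 = 0.053
ATF5: ΔΔCt = (28.97−18.78) − (28.30−19.38) = 10.19 − 8.92 = 1.27; fold change = 2^-1.27 = 0.415
CASP10: ΔΔCt = (18.71−18.78) − (22.15−19.38) = -0.07 − 2.77 = -2.84; fold change = 2^2.84 = 7.160
SOX11 has the largest |ΔΔCt| = 4.23.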